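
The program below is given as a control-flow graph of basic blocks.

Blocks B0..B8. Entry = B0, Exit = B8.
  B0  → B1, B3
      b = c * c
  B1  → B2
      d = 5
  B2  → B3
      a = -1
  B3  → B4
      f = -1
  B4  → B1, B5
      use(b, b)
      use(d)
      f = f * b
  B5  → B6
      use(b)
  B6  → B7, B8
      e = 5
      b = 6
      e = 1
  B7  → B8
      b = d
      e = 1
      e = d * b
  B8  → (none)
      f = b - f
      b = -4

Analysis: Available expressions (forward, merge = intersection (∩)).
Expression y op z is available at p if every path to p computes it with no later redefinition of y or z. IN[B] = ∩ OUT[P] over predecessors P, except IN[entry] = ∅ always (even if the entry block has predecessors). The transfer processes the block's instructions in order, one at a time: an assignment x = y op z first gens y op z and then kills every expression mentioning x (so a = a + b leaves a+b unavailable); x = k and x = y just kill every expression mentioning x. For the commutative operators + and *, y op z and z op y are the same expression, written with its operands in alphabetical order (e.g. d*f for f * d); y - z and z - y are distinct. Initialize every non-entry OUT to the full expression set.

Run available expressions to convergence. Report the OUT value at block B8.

Converged values:
  B0:  IN={}  OUT={c*c}
  B1:  IN={c*c}  OUT={c*c}
  B2:  IN={c*c}  OUT={c*c}
  B3:  IN={c*c}  OUT={c*c}
  B4:  IN={c*c}  OUT={c*c}
  B5:  IN={c*c}  OUT={c*c}
  B6:  IN={c*c}  OUT={c*c}
  B7:  IN={c*c}  OUT={b*d, c*c}
  B8:  IN={c*c}  OUT={c*c}

Merge at B8: IN[B8] = OUT[B6] ∩ OUT[B7] = {c*c}
Applying B8's transfer function to that IN value gives OUT[B8] (row B8 above).

Answer: {c*c}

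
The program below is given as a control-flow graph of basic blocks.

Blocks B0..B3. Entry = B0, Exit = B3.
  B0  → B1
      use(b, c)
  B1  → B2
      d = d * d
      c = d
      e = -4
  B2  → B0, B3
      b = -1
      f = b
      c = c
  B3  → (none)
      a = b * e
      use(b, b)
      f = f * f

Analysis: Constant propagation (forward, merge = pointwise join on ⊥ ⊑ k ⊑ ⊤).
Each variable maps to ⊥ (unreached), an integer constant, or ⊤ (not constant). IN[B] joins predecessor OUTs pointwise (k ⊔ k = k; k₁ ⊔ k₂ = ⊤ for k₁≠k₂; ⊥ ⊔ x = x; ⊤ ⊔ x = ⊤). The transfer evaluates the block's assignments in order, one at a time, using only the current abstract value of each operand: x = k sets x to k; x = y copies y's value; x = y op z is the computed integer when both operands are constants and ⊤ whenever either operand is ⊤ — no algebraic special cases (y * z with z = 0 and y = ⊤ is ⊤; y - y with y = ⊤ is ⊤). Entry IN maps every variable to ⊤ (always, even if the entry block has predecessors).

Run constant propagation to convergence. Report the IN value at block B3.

Fixpoint table:
  B0:  IN=(all ⊤)  OUT=(all ⊤)
  B1:  IN=(all ⊤)  OUT={e:-4; rest ⊤}
  B2:  IN={e:-4; rest ⊤}  OUT={b:-1, e:-4, f:-1; rest ⊤}
  B3:  IN={b:-1, e:-4, f:-1; rest ⊤}  OUT={a:4, b:-1, e:-4, f:1; rest ⊤}

Merge at B3: IN[B3] = OUT[B2] = {a: ⊤, b: -1, c: ⊤, d: ⊤, e: -4, f: -1}

Answer: {a: ⊤, b: -1, c: ⊤, d: ⊤, e: -4, f: -1}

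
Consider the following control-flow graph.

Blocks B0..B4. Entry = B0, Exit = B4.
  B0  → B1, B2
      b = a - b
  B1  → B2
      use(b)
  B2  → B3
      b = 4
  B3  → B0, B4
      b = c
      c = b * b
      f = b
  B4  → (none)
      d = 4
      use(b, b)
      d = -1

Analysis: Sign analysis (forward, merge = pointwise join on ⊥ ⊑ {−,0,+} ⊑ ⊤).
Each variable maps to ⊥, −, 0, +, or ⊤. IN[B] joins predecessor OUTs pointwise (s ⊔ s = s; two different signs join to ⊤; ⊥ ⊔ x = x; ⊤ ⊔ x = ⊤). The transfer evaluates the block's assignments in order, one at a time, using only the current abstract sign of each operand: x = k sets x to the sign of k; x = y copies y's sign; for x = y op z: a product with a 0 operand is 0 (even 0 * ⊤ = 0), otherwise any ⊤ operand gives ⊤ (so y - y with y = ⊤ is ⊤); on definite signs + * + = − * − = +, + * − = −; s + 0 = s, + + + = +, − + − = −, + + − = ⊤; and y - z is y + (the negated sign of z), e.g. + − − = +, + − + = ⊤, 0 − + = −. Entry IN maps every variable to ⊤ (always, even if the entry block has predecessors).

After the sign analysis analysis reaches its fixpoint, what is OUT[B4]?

Fixpoint table:
  B0: | IN=(all ⊤) | OUT=(all ⊤)
  B1: | IN=(all ⊤) | OUT=(all ⊤)
  B2: | IN=(all ⊤) | OUT={b:+; rest ⊤}
  B3: | IN={b:+; rest ⊤} | OUT=(all ⊤)
  B4: | IN=(all ⊤) | OUT={d:-; rest ⊤}

Merge at B4: IN[B4] = OUT[B3] = {a: ⊤, b: ⊤, c: ⊤, d: ⊤, e: ⊤, f: ⊤}
Applying B4's transfer function to that IN value gives OUT[B4] (row B4 above).

Answer: {a: ⊤, b: ⊤, c: ⊤, d: -, e: ⊤, f: ⊤}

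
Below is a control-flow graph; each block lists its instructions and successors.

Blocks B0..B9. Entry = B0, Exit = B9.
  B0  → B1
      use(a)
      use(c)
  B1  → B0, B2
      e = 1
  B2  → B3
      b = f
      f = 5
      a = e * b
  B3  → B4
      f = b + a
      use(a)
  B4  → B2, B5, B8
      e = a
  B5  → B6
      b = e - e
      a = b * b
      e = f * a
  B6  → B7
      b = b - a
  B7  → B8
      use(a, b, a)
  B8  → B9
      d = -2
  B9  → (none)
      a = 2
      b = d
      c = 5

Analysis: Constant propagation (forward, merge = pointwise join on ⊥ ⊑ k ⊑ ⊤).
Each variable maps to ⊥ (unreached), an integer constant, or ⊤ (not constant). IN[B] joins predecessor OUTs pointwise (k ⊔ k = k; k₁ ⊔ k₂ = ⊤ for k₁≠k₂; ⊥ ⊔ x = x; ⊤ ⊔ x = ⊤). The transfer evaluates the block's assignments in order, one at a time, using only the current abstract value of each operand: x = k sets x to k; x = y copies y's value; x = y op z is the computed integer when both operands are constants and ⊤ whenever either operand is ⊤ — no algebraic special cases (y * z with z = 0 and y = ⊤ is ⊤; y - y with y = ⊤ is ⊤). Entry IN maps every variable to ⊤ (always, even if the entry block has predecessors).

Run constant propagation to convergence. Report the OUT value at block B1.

Answer: {a: ⊤, b: ⊤, c: ⊤, d: ⊤, e: 1, f: ⊤}

Derivation:
Per-block solution:
  B0: | IN=(all ⊤) | OUT=(all ⊤)
  B1: | IN=(all ⊤) | OUT={e:1; rest ⊤}
  B2: | IN=(all ⊤) | OUT={f:5; rest ⊤}
  B3: | IN={f:5; rest ⊤} | OUT=(all ⊤)
  B4: | IN=(all ⊤) | OUT=(all ⊤)
  B5: | IN=(all ⊤) | OUT=(all ⊤)
  B6: | IN=(all ⊤) | OUT=(all ⊤)
  B7: | IN=(all ⊤) | OUT=(all ⊤)
  B8: | IN=(all ⊤) | OUT={d:-2; rest ⊤}
  B9: | IN={d:-2; rest ⊤} | OUT={a:2, b:-2, c:5, d:-2; rest ⊤}

Merge at B1: IN[B1] = OUT[B0] = {a: ⊤, b: ⊤, c: ⊤, d: ⊤, e: ⊤, f: ⊤}
Applying B1's transfer function to that IN value gives OUT[B1] (row B1 above).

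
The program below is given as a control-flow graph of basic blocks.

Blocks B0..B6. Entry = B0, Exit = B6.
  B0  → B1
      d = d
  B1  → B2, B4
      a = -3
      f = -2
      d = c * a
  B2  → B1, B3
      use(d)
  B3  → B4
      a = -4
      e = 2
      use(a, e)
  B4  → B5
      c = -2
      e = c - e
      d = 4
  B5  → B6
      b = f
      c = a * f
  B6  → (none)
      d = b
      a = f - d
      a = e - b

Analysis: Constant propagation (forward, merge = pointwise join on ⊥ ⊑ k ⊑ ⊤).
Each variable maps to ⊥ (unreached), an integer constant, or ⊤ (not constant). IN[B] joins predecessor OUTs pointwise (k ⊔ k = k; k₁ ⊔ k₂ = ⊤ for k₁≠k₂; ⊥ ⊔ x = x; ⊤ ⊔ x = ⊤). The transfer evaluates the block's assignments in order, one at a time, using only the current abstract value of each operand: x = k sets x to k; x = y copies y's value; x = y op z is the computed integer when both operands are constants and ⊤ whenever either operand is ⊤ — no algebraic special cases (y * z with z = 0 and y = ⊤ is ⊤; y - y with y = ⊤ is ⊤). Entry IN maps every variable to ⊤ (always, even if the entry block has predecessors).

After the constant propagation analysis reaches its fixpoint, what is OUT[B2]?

Answer: {a: -3, b: ⊤, c: ⊤, d: ⊤, e: ⊤, f: -2}

Derivation:
Fixpoint table:
  B0:  IN=(all ⊤)  OUT=(all ⊤)
  B1:  IN=(all ⊤)  OUT={a:-3, f:-2; rest ⊤}
  B2:  IN={a:-3, f:-2; rest ⊤}  OUT={a:-3, f:-2; rest ⊤}
  B3:  IN={a:-3, f:-2; rest ⊤}  OUT={a:-4, e:2, f:-2; rest ⊤}
  B4:  IN={f:-2; rest ⊤}  OUT={c:-2, d:4, f:-2; rest ⊤}
  B5:  IN={c:-2, d:4, f:-2; rest ⊤}  OUT={b:-2, d:4, f:-2; rest ⊤}
  B6:  IN={b:-2, d:4, f:-2; rest ⊤}  OUT={b:-2, d:-2, f:-2; rest ⊤}

Merge at B2: IN[B2] = OUT[B1] = {a: -3, b: ⊤, c: ⊤, d: ⊤, e: ⊤, f: -2}
Applying B2's transfer function to that IN value gives OUT[B2] (row B2 above).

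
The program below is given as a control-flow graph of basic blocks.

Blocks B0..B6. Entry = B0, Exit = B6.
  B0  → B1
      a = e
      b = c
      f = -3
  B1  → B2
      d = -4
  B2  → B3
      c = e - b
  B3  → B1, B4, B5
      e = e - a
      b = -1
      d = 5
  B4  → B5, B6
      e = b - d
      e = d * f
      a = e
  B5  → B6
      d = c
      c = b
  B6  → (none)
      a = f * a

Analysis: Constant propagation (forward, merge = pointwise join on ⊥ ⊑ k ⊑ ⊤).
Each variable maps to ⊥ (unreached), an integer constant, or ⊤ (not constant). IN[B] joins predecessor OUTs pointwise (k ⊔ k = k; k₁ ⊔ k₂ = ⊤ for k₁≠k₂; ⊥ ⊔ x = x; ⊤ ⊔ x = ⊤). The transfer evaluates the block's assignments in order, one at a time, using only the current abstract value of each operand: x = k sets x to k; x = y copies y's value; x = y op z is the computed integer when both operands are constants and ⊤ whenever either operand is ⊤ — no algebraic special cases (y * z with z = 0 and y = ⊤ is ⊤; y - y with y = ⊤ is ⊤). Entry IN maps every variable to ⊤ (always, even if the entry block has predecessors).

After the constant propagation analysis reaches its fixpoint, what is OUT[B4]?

Answer: {a: -15, b: -1, c: ⊤, d: 5, e: -15, f: -3}

Working:
Converged values:
  B0:  IN=(all ⊤)  OUT={f:-3; rest ⊤}
  B1:  IN={f:-3; rest ⊤}  OUT={d:-4, f:-3; rest ⊤}
  B2:  IN={d:-4, f:-3; rest ⊤}  OUT={d:-4, f:-3; rest ⊤}
  B3:  IN={d:-4, f:-3; rest ⊤}  OUT={b:-1, d:5, f:-3; rest ⊤}
  B4:  IN={b:-1, d:5, f:-3; rest ⊤}  OUT={a:-15, b:-1, d:5, e:-15, f:-3; rest ⊤}
  B5:  IN={b:-1, d:5, f:-3; rest ⊤}  OUT={b:-1, c:-1, f:-3; rest ⊤}
  B6:  IN={b:-1, f:-3; rest ⊤}  OUT={b:-1, f:-3; rest ⊤}

Merge at B4: IN[B4] = OUT[B3] = {a: ⊤, b: -1, c: ⊤, d: 5, e: ⊤, f: -3}
Applying B4's transfer function to that IN value gives OUT[B4] (row B4 above).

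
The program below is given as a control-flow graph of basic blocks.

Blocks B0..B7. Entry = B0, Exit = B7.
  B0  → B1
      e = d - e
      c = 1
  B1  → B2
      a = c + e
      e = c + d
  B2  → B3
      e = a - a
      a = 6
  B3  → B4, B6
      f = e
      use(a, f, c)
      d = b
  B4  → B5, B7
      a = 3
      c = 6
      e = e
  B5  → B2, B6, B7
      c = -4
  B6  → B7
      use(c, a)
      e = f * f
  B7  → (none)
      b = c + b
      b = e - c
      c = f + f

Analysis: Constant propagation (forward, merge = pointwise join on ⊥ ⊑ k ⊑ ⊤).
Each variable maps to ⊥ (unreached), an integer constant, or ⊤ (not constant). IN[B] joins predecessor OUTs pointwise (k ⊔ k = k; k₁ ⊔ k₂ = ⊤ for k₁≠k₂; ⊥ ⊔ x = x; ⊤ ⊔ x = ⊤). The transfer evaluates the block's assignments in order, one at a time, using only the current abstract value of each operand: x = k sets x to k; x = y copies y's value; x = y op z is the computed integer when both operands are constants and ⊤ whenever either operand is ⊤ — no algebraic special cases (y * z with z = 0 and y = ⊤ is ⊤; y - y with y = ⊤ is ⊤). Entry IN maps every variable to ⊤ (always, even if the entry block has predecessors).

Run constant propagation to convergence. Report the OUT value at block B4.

Answer: {a: 3, b: ⊤, c: 6, d: ⊤, e: ⊤, f: ⊤}

Trace:
Fixpoint table:
  B0:   IN=(all ⊤)   OUT={c:1; rest ⊤}
  B1:   IN={c:1; rest ⊤}   OUT={c:1; rest ⊤}
  B2:   IN=(all ⊤)   OUT={a:6; rest ⊤}
  B3:   IN={a:6; rest ⊤}   OUT={a:6; rest ⊤}
  B4:   IN={a:6; rest ⊤}   OUT={a:3, c:6; rest ⊤}
  B5:   IN={a:3, c:6; rest ⊤}   OUT={a:3, c:-4; rest ⊤}
  B6:   IN=(all ⊤)   OUT=(all ⊤)
  B7:   IN=(all ⊤)   OUT=(all ⊤)

Merge at B4: IN[B4] = OUT[B3] = {a: 6, b: ⊤, c: ⊤, d: ⊤, e: ⊤, f: ⊤}
Applying B4's transfer function to that IN value gives OUT[B4] (row B4 above).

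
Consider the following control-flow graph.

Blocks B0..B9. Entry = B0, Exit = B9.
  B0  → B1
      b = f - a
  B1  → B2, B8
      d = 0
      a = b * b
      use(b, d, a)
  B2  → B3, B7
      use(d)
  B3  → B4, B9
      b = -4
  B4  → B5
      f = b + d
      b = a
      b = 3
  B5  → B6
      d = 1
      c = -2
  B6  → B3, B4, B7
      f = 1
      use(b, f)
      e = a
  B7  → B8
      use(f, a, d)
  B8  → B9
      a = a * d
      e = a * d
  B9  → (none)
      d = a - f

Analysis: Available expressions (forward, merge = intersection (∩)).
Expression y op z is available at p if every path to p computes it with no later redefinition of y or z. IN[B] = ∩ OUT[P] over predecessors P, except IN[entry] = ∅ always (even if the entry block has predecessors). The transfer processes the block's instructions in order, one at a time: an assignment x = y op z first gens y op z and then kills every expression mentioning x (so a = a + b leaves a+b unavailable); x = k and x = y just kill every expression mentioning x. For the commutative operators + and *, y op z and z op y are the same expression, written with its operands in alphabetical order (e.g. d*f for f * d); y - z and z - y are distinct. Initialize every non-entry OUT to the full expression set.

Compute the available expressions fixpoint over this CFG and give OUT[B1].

Answer: {b*b}

Trace:
Per-block solution:
  B0: | IN={} | OUT={f-a}
  B1: | IN={f-a} | OUT={b*b}
  B2: | IN={b*b} | OUT={b*b}
  B3: | IN={} | OUT={}
  B4: | IN={} | OUT={}
  B5: | IN={} | OUT={}
  B6: | IN={} | OUT={}
  B7: | IN={} | OUT={}
  B8: | IN={} | OUT={a*d}
  B9: | IN={} | OUT={a-f}

Merge at B1: IN[B1] = OUT[B0] = {f-a}
Applying B1's transfer function to that IN value gives OUT[B1] (row B1 above).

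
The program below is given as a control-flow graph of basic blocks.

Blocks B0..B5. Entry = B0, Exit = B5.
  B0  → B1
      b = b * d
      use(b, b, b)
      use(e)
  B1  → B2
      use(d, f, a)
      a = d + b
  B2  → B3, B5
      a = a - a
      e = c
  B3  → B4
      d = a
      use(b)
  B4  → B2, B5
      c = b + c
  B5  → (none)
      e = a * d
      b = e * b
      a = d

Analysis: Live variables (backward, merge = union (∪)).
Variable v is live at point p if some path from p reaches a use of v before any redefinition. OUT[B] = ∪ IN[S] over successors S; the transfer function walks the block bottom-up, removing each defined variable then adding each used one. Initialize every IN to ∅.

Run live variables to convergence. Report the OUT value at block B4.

Per-block solution:
  B0:   IN={a, b, c, d, e, f}   OUT={a, b, c, d, f}
  B1:   IN={a, b, c, d, f}   OUT={a, b, c, d}
  B2:   IN={a, b, c, d}   OUT={a, b, c, d}
  B3:   IN={a, b, c}   OUT={a, b, c, d}
  B4:   IN={a, b, c, d}   OUT={a, b, c, d}
  B5:   IN={a, b, d}   OUT={}

Merge at B4: OUT[B4] = IN[B2] ⊔ IN[B5] = {a, b, c, d}

Answer: {a, b, c, d}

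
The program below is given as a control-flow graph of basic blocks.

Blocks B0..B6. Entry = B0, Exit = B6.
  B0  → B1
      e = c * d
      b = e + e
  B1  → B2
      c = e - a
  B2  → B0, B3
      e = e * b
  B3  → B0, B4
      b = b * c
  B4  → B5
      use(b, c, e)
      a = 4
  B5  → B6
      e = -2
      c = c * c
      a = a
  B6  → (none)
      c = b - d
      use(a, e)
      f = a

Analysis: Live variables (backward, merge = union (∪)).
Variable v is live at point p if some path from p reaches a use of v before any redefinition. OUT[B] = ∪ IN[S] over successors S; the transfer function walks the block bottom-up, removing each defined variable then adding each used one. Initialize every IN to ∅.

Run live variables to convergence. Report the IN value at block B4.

Answer: {b, c, d, e}

Trace:
Fixpoint table:
  B0:   IN={a, c, d}   OUT={a, b, d, e}
  B1:   IN={a, b, d, e}   OUT={a, b, c, d, e}
  B2:   IN={a, b, c, d, e}   OUT={a, b, c, d, e}
  B3:   IN={a, b, c, d, e}   OUT={a, b, c, d, e}
  B4:   IN={b, c, d, e}   OUT={a, b, c, d}
  B5:   IN={a, b, c, d}   OUT={a, b, d, e}
  B6:   IN={a, b, d, e}   OUT={}

Merge at B4: OUT[B4] = IN[B5] = {a, b, c, d}
Applying B4's transfer function to that OUT value gives IN[B4] (row B4 above).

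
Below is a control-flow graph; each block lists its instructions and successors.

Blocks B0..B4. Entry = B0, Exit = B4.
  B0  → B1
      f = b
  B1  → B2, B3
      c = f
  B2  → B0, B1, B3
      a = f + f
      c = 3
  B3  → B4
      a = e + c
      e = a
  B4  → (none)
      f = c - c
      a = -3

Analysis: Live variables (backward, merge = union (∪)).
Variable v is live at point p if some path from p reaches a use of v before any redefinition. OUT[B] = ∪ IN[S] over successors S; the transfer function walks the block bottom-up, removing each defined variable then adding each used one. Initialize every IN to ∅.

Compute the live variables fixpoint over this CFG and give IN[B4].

Converged values:
  B0:   IN={b, e}   OUT={b, e, f}
  B1:   IN={b, e, f}   OUT={b, c, e, f}
  B2:   IN={b, e, f}   OUT={b, c, e, f}
  B3:   IN={c, e}   OUT={c}
  B4:   IN={c}   OUT={}

B4 is the boundary node: OUT[B4] = {}
Applying B4's transfer function to that OUT value gives IN[B4] (row B4 above).

Answer: {c}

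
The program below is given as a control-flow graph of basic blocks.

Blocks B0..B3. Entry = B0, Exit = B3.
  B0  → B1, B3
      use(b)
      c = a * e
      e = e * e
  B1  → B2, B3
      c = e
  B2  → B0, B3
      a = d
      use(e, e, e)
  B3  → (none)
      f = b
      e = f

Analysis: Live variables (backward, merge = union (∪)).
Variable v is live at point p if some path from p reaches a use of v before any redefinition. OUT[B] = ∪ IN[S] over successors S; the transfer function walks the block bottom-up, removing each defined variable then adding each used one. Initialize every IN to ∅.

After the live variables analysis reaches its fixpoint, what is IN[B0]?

Answer: {a, b, d, e}

Working:
Per-block solution:
  B0: | IN={a, b, d, e} | OUT={b, d, e}
  B1: | IN={b, d, e} | OUT={b, d, e}
  B2: | IN={b, d, e} | OUT={a, b, d, e}
  B3: | IN={b} | OUT={}

Merge at B0: OUT[B0] = IN[B1] ⊔ IN[B3] = {b, d, e}
Applying B0's transfer function to that OUT value gives IN[B0] (row B0 above).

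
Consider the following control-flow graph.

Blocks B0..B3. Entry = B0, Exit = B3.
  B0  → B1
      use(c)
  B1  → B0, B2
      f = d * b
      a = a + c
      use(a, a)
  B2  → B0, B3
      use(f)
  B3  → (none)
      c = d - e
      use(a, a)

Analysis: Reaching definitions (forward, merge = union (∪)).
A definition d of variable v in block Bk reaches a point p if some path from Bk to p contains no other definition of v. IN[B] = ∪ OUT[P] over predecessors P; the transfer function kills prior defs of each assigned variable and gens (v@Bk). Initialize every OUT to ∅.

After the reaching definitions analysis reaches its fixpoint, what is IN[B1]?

Answer: {a@B1, f@B1}

Trace:
Per-block solution:
  B0: | IN={a@B1, f@B1} | OUT={a@B1, f@B1}
  B1: | IN={a@B1, f@B1} | OUT={a@B1, f@B1}
  B2: | IN={a@B1, f@B1} | OUT={a@B1, f@B1}
  B3: | IN={a@B1, f@B1} | OUT={a@B1, c@B3, f@B1}

Merge at B1: IN[B1] = OUT[B0] = {a@B1, f@B1}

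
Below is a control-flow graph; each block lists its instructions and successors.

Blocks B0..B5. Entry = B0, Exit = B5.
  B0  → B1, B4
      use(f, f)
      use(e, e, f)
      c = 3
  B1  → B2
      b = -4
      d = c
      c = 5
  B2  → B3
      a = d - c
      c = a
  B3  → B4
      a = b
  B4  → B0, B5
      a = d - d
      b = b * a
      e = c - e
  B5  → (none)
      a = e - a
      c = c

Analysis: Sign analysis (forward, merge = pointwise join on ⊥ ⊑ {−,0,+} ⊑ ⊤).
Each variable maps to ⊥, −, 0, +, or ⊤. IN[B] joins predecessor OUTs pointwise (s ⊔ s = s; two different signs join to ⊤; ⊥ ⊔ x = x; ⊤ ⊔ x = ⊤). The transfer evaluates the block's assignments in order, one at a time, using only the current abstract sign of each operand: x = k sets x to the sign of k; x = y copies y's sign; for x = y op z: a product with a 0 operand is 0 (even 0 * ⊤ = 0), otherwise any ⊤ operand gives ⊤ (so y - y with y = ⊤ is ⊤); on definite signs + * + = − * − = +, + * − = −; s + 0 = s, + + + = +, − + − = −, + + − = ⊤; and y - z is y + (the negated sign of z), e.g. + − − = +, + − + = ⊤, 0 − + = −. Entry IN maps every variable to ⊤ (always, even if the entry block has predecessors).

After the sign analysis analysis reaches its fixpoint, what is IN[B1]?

Per-block solution:
  B0: | IN=(all ⊤) | OUT={c:+; rest ⊤}
  B1: | IN={c:+; rest ⊤} | OUT={b:-, c:+, d:+; rest ⊤}
  B2: | IN={b:-, c:+, d:+; rest ⊤} | OUT={b:-, d:+; rest ⊤}
  B3: | IN={b:-, d:+; rest ⊤} | OUT={a:-, b:-, d:+; rest ⊤}
  B4: | IN=(all ⊤) | OUT=(all ⊤)
  B5: | IN=(all ⊤) | OUT=(all ⊤)

Merge at B1: IN[B1] = OUT[B0] = {a: ⊤, b: ⊤, c: +, d: ⊤, e: ⊤, f: ⊤}

Answer: {a: ⊤, b: ⊤, c: +, d: ⊤, e: ⊤, f: ⊤}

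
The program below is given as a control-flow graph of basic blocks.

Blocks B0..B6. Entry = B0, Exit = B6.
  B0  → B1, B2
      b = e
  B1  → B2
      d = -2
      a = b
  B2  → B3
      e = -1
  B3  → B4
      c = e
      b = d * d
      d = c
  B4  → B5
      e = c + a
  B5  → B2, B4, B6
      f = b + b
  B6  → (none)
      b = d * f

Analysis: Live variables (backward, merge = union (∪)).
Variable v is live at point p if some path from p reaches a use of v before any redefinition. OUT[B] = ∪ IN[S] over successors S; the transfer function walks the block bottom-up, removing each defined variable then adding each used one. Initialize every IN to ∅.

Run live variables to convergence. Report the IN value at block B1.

Per-block solution:
  B0:  IN={a, d, e}  OUT={a, b, d}
  B1:  IN={b}  OUT={a, d}
  B2:  IN={a, d}  OUT={a, d, e}
  B3:  IN={a, d, e}  OUT={a, b, c, d}
  B4:  IN={a, b, c, d}  OUT={a, b, c, d}
  B5:  IN={a, b, c, d}  OUT={a, b, c, d, f}
  B6:  IN={d, f}  OUT={}

Merge at B1: OUT[B1] = IN[B2] = {a, d}
Applying B1's transfer function to that OUT value gives IN[B1] (row B1 above).

Answer: {b}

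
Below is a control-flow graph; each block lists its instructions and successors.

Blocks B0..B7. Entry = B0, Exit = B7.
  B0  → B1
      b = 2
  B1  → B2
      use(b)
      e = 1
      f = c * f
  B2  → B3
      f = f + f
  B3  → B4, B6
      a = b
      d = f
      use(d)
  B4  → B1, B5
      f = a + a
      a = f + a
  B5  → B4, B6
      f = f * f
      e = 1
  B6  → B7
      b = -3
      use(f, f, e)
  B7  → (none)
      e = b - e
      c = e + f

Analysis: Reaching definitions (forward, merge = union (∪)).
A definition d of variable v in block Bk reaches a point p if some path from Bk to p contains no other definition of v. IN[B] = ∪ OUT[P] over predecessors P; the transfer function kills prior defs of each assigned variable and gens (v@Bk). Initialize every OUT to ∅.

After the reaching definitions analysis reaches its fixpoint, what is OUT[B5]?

Answer: {a@B4, b@B0, d@B3, e@B5, f@B5}

Trace:
Converged values:
  B0: | IN={} | OUT={b@B0}
  B1: | IN={a@B4, b@B0, d@B3, e@B1, e@B5, f@B4} | OUT={a@B4, b@B0, d@B3, e@B1, f@B1}
  B2: | IN={a@B4, b@B0, d@B3, e@B1, f@B1} | OUT={a@B4, b@B0, d@B3, e@B1, f@B2}
  B3: | IN={a@B4, b@B0, d@B3, e@B1, f@B2} | OUT={a@B3, b@B0, d@B3, e@B1, f@B2}
  B4: | IN={a@B3, a@B4, b@B0, d@B3, e@B1, e@B5, f@B2, f@B5} | OUT={a@B4, b@B0, d@B3, e@B1, e@B5, f@B4}
  B5: | IN={a@B4, b@B0, d@B3, e@B1, e@B5, f@B4} | OUT={a@B4, b@B0, d@B3, e@B5, f@B5}
  B6: | IN={a@B3, a@B4, b@B0, d@B3, e@B1, e@B5, f@B2, f@B5} | OUT={a@B3, a@B4, b@B6, d@B3, e@B1, e@B5, f@B2, f@B5}
  B7: | IN={a@B3, a@B4, b@B6, d@B3, e@B1, e@B5, f@B2, f@B5} | OUT={a@B3, a@B4, b@B6, c@B7, d@B3, e@B7, f@B2, f@B5}

Merge at B5: IN[B5] = OUT[B4] = {a@B4, b@B0, d@B3, e@B1, e@B5, f@B4}
Applying B5's transfer function to that IN value gives OUT[B5] (row B5 above).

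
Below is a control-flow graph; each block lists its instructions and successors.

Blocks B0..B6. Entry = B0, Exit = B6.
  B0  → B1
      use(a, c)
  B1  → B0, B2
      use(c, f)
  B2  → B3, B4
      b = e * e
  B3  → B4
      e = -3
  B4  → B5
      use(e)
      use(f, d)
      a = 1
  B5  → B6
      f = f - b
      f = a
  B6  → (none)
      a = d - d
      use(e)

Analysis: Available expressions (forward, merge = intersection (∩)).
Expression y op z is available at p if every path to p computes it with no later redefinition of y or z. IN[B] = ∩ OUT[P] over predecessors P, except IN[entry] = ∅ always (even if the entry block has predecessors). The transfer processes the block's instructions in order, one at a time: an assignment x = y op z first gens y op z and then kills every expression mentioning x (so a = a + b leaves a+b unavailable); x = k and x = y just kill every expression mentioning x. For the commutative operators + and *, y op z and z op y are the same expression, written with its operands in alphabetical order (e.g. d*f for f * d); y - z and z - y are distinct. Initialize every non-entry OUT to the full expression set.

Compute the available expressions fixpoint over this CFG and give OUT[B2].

Answer: {e*e}

Derivation:
Per-block solution:
  B0: | IN={} | OUT={}
  B1: | IN={} | OUT={}
  B2: | IN={} | OUT={e*e}
  B3: | IN={e*e} | OUT={}
  B4: | IN={} | OUT={}
  B5: | IN={} | OUT={}
  B6: | IN={} | OUT={d-d}

Merge at B2: IN[B2] = OUT[B1] = {}
Applying B2's transfer function to that IN value gives OUT[B2] (row B2 above).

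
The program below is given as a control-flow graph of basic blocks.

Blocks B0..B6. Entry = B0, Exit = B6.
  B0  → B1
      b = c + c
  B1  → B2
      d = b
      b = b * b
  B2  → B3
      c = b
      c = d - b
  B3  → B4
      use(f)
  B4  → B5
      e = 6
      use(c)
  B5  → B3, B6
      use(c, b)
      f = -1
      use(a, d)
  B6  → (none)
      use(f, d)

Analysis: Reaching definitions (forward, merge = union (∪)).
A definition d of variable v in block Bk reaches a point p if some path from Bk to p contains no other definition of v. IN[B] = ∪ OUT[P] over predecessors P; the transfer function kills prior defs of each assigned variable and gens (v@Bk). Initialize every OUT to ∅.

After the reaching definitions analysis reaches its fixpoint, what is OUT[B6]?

Answer: {b@B1, c@B2, d@B1, e@B4, f@B5}

Working:
Fixpoint table:
  B0:   IN={}   OUT={b@B0}
  B1:   IN={b@B0}   OUT={b@B1, d@B1}
  B2:   IN={b@B1, d@B1}   OUT={b@B1, c@B2, d@B1}
  B3:   IN={b@B1, c@B2, d@B1, e@B4, f@B5}   OUT={b@B1, c@B2, d@B1, e@B4, f@B5}
  B4:   IN={b@B1, c@B2, d@B1, e@B4, f@B5}   OUT={b@B1, c@B2, d@B1, e@B4, f@B5}
  B5:   IN={b@B1, c@B2, d@B1, e@B4, f@B5}   OUT={b@B1, c@B2, d@B1, e@B4, f@B5}
  B6:   IN={b@B1, c@B2, d@B1, e@B4, f@B5}   OUT={b@B1, c@B2, d@B1, e@B4, f@B5}

Merge at B6: IN[B6] = OUT[B5] = {b@B1, c@B2, d@B1, e@B4, f@B5}
Applying B6's transfer function to that IN value gives OUT[B6] (row B6 above).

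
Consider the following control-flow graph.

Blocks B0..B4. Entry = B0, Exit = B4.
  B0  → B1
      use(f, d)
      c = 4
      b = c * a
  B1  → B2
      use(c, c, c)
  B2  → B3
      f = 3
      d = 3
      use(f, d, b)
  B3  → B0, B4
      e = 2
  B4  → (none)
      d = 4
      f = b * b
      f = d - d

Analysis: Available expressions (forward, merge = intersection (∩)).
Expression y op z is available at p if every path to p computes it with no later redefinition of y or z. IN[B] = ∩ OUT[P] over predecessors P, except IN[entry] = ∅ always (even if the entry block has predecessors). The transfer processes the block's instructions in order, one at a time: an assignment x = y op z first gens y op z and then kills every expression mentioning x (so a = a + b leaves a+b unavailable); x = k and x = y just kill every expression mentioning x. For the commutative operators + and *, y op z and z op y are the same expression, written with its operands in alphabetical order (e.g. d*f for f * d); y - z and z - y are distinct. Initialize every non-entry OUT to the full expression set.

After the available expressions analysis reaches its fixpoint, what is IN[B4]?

Answer: {a*c}

Derivation:
Per-block solution:
  B0:  IN={}  OUT={a*c}
  B1:  IN={a*c}  OUT={a*c}
  B2:  IN={a*c}  OUT={a*c}
  B3:  IN={a*c}  OUT={a*c}
  B4:  IN={a*c}  OUT={a*c, b*b, d-d}

Merge at B4: IN[B4] = OUT[B3] = {a*c}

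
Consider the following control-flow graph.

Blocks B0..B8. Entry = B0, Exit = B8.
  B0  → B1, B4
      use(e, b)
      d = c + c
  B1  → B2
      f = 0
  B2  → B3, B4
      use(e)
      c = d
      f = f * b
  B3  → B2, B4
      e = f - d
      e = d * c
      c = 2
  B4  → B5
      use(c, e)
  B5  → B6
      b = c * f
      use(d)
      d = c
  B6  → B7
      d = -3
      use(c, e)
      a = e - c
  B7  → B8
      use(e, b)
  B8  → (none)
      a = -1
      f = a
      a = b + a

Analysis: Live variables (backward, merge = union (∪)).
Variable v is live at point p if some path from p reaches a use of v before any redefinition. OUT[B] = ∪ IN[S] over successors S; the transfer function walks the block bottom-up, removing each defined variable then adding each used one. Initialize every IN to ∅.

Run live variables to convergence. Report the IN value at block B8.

Answer: {b}

Derivation:
Per-block solution:
  B0: | IN={b, c, e, f} | OUT={b, c, d, e, f}
  B1: | IN={b, d, e} | OUT={b, d, e, f}
  B2: | IN={b, d, e, f} | OUT={b, c, d, e, f}
  B3: | IN={b, c, d, f} | OUT={b, c, d, e, f}
  B4: | IN={c, d, e, f} | OUT={c, d, e, f}
  B5: | IN={c, d, e, f} | OUT={b, c, e}
  B6: | IN={b, c, e} | OUT={b, e}
  B7: | IN={b, e} | OUT={b}
  B8: | IN={b} | OUT={}

B8 is the boundary node: OUT[B8] = {}
Applying B8's transfer function to that OUT value gives IN[B8] (row B8 above).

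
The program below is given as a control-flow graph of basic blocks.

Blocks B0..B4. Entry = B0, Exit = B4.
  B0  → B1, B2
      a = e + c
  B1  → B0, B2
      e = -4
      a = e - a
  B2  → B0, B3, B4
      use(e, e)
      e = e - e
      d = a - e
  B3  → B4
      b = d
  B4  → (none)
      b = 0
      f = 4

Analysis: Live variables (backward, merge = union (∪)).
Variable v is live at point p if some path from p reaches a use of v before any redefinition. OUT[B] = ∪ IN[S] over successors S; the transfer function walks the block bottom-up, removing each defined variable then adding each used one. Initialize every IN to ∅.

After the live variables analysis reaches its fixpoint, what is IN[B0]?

Converged values:
  B0: | IN={c, e} | OUT={a, c, e}
  B1: | IN={a, c} | OUT={a, c, e}
  B2: | IN={a, c, e} | OUT={c, d, e}
  B3: | IN={d} | OUT={}
  B4: | IN={} | OUT={}

Merge at B0: OUT[B0] = IN[B1] ⊔ IN[B2] = {a, c, e}
Applying B0's transfer function to that OUT value gives IN[B0] (row B0 above).

Answer: {c, e}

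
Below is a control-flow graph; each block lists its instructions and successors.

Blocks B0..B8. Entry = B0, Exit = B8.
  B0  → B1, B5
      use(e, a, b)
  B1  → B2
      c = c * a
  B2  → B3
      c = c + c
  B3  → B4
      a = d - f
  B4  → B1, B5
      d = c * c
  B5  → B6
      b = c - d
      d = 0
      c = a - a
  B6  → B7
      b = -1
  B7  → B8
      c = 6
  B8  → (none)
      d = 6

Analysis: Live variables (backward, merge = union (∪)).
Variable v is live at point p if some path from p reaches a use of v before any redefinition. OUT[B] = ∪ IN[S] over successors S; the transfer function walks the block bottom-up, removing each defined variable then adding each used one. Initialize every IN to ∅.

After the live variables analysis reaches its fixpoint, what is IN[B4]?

Per-block solution:
  B0: | IN={a, b, c, d, e, f} | OUT={a, c, d, f}
  B1: | IN={a, c, d, f} | OUT={c, d, f}
  B2: | IN={c, d, f} | OUT={c, d, f}
  B3: | IN={c, d, f} | OUT={a, c, f}
  B4: | IN={a, c, f} | OUT={a, c, d, f}
  B5: | IN={a, c, d} | OUT={}
  B6: | IN={} | OUT={}
  B7: | IN={} | OUT={}
  B8: | IN={} | OUT={}

Merge at B4: OUT[B4] = IN[B1] ⊔ IN[B5] = {a, c, d, f}
Applying B4's transfer function to that OUT value gives IN[B4] (row B4 above).

Answer: {a, c, f}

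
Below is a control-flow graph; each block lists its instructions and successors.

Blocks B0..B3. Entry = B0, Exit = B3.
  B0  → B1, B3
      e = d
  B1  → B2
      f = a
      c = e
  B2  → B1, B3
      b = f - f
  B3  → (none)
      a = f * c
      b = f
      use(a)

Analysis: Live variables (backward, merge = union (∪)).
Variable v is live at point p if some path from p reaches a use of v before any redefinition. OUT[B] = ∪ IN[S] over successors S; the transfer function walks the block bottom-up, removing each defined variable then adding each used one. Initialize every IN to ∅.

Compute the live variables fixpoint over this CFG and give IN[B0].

Answer: {a, c, d, f}

Working:
Converged values:
  B0:  IN={a, c, d, f}  OUT={a, c, e, f}
  B1:  IN={a, e}  OUT={a, c, e, f}
  B2:  IN={a, c, e, f}  OUT={a, c, e, f}
  B3:  IN={c, f}  OUT={}

Merge at B0: OUT[B0] = IN[B1] ⊔ IN[B3] = {a, c, e, f}
Applying B0's transfer function to that OUT value gives IN[B0] (row B0 above).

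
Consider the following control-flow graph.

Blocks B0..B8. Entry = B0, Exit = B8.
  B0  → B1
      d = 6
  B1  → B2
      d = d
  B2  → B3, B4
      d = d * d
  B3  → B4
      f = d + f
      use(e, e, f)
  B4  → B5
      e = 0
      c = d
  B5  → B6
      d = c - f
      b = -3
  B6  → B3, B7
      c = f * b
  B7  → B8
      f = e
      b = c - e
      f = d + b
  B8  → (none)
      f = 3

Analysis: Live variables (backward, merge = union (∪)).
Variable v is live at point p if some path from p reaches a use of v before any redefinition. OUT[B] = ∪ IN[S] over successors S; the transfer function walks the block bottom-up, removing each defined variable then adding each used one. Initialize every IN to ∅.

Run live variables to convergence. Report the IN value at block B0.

Converged values:
  B0:   IN={e, f}   OUT={d, e, f}
  B1:   IN={d, e, f}   OUT={d, e, f}
  B2:   IN={d, e, f}   OUT={d, e, f}
  B3:   IN={d, e, f}   OUT={d, f}
  B4:   IN={d, f}   OUT={c, e, f}
  B5:   IN={c, e, f}   OUT={b, d, e, f}
  B6:   IN={b, d, e, f}   OUT={c, d, e, f}
  B7:   IN={c, d, e}   OUT={}
  B8:   IN={}   OUT={}

Merge at B0: OUT[B0] = IN[B1] = {d, e, f}
Applying B0's transfer function to that OUT value gives IN[B0] (row B0 above).

Answer: {e, f}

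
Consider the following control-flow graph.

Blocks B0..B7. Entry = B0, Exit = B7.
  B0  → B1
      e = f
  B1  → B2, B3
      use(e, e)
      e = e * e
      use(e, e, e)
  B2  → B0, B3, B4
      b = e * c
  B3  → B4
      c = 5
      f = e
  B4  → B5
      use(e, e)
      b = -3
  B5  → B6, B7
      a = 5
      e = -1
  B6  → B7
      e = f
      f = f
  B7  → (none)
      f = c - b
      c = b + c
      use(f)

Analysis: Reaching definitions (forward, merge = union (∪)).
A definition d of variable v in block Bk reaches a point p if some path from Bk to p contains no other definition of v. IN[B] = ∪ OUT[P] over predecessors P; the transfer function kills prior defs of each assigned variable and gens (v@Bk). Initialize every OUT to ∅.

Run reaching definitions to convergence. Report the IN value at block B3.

Answer: {b@B2, e@B1}

Derivation:
Per-block solution:
  B0:  IN={b@B2, e@B1}  OUT={b@B2, e@B0}
  B1:  IN={b@B2, e@B0}  OUT={b@B2, e@B1}
  B2:  IN={b@B2, e@B1}  OUT={b@B2, e@B1}
  B3:  IN={b@B2, e@B1}  OUT={b@B2, c@B3, e@B1, f@B3}
  B4:  IN={b@B2, c@B3, e@B1, f@B3}  OUT={b@B4, c@B3, e@B1, f@B3}
  B5:  IN={b@B4, c@B3, e@B1, f@B3}  OUT={a@B5, b@B4, c@B3, e@B5, f@B3}
  B6:  IN={a@B5, b@B4, c@B3, e@B5, f@B3}  OUT={a@B5, b@B4, c@B3, e@B6, f@B6}
  B7:  IN={a@B5, b@B4, c@B3, e@B5, e@B6, f@B3, f@B6}  OUT={a@B5, b@B4, c@B7, e@B5, e@B6, f@B7}

Merge at B3: IN[B3] = OUT[B1] ⊔ OUT[B2] = {b@B2, e@B1}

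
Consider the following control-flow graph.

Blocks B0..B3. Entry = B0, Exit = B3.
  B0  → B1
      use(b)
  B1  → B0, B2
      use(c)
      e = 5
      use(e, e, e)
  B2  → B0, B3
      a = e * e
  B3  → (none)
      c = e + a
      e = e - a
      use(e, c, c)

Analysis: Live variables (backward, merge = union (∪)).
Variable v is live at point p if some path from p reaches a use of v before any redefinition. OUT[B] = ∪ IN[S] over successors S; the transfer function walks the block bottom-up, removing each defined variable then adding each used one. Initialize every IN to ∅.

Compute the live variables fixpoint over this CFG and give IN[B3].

Answer: {a, e}

Derivation:
Per-block solution:
  B0: | IN={b, c} | OUT={b, c}
  B1: | IN={b, c} | OUT={b, c, e}
  B2: | IN={b, c, e} | OUT={a, b, c, e}
  B3: | IN={a, e} | OUT={}

B3 is the boundary node: OUT[B3] = {}
Applying B3's transfer function to that OUT value gives IN[B3] (row B3 above).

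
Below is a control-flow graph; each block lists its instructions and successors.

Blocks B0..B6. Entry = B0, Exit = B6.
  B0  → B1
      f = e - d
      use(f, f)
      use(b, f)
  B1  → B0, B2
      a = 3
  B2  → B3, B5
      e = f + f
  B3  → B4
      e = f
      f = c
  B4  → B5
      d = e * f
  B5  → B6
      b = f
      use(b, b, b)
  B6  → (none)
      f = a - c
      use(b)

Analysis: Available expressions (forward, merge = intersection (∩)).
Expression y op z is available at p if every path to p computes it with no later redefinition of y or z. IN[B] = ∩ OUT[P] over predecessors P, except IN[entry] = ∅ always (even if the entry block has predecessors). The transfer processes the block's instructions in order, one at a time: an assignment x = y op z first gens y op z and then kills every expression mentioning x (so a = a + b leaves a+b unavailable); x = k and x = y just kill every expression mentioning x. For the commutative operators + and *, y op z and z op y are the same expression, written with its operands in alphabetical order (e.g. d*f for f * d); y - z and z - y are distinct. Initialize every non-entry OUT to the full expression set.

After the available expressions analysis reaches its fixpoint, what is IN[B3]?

Answer: {f+f}

Derivation:
Converged values:
  B0: | IN={} | OUT={e-d}
  B1: | IN={e-d} | OUT={e-d}
  B2: | IN={e-d} | OUT={f+f}
  B3: | IN={f+f} | OUT={}
  B4: | IN={} | OUT={e*f}
  B5: | IN={} | OUT={}
  B6: | IN={} | OUT={a-c}

Merge at B3: IN[B3] = OUT[B2] = {f+f}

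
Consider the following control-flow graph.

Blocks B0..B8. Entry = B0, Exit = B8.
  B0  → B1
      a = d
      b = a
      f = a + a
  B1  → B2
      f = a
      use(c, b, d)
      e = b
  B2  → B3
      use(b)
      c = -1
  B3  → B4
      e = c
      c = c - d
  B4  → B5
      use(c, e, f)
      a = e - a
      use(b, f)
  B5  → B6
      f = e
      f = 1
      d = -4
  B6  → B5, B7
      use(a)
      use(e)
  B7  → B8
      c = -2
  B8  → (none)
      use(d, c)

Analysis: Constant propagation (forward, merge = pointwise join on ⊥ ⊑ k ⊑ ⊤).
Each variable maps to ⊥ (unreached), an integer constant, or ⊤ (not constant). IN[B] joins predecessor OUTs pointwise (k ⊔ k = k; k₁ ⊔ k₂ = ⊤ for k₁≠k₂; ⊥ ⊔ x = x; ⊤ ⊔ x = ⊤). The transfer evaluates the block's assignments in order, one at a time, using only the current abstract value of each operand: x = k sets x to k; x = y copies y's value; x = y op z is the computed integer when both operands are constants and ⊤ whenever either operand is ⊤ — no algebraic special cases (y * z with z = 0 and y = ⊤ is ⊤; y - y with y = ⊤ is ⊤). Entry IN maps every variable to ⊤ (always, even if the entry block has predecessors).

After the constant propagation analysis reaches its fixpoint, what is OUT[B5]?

Converged values:
  B0: | IN=(all ⊤) | OUT=(all ⊤)
  B1: | IN=(all ⊤) | OUT=(all ⊤)
  B2: | IN=(all ⊤) | OUT={c:-1; rest ⊤}
  B3: | IN={c:-1; rest ⊤} | OUT={e:-1; rest ⊤}
  B4: | IN={e:-1; rest ⊤} | OUT={e:-1; rest ⊤}
  B5: | IN={e:-1; rest ⊤} | OUT={d:-4, e:-1, f:1; rest ⊤}
  B6: | IN={d:-4, e:-1, f:1; rest ⊤} | OUT={d:-4, e:-1, f:1; rest ⊤}
  B7: | IN={d:-4, e:-1, f:1; rest ⊤} | OUT={c:-2, d:-4, e:-1, f:1; rest ⊤}
  B8: | IN={c:-2, d:-4, e:-1, f:1; rest ⊤} | OUT={c:-2, d:-4, e:-1, f:1; rest ⊤}

Merge at B5: IN[B5] = OUT[B4] ⊔ OUT[B6] = {a: ⊤, b: ⊤, c: ⊤, d: ⊤, e: -1, f: ⊤}
Applying B5's transfer function to that IN value gives OUT[B5] (row B5 above).

Answer: {a: ⊤, b: ⊤, c: ⊤, d: -4, e: -1, f: 1}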